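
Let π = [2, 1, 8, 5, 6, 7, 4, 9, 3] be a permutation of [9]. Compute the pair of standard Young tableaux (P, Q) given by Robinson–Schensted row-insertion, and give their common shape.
P = [1, 3, 6, 7, 9] / [2, 4] / [5] / [8];  Q = [1, 3, 5, 6, 8] / [2, 4] / [7] / [9];  common shape = (5, 2, 1, 1)

Row-insert the values π_1, π_2, … into P one at a time, bumping the leftmost entry strictly greater than the inserted value down to the next row. The recording tableau Q records, in position (i, j), the step at which that cell was added to P.
  Insert 2 (step 1): P = [2];  Q = [1]
  Insert 1 (step 2): P = [1] / [2];  Q = [1] / [2]
  Insert 8 (step 3): P = [1, 8] / [2];  Q = [1, 3] / [2]
  Insert 5 (step 4): P = [1, 5] / [2, 8];  Q = [1, 3] / [2, 4]
  Insert 6 (step 5): P = [1, 5, 6] / [2, 8];  Q = [1, 3, 5] / [2, 4]
  Insert 7 (step 6): P = [1, 5, 6, 7] / [2, 8];  Q = [1, 3, 5, 6] / [2, 4]
  Insert 4 (step 7): P = [1, 4, 6, 7] / [2, 5] / [8];  Q = [1, 3, 5, 6] / [2, 4] / [7]
  Insert 9 (step 8): P = [1, 4, 6, 7, 9] / [2, 5] / [8];  Q = [1, 3, 5, 6, 8] / [2, 4] / [7]
  Insert 3 (step 9): P = [1, 3, 6, 7, 9] / [2, 4] / [5] / [8];  Q = [1, 3, 5, 6, 8] / [2, 4] / [7] / [9]
Final shape: (5, 2, 1, 1).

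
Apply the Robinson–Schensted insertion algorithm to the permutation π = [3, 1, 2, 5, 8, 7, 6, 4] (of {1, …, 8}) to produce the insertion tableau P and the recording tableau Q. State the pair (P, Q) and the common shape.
P = [1, 2, 4, 6] / [3, 5] / [7] / [8];  Q = [1, 3, 4, 5] / [2, 6] / [7] / [8];  common shape = (4, 2, 1, 1)

Row-insert the values π_1, π_2, … into P one at a time, bumping the leftmost entry strictly greater than the inserted value down to the next row. The recording tableau Q records, in position (i, j), the step at which that cell was added to P.
  Insert 3 (step 1): P = [3];  Q = [1]
  Insert 1 (step 2): P = [1] / [3];  Q = [1] / [2]
  Insert 2 (step 3): P = [1, 2] / [3];  Q = [1, 3] / [2]
  Insert 5 (step 4): P = [1, 2, 5] / [3];  Q = [1, 3, 4] / [2]
  Insert 8 (step 5): P = [1, 2, 5, 8] / [3];  Q = [1, 3, 4, 5] / [2]
  Insert 7 (step 6): P = [1, 2, 5, 7] / [3, 8];  Q = [1, 3, 4, 5] / [2, 6]
  Insert 6 (step 7): P = [1, 2, 5, 6] / [3, 7] / [8];  Q = [1, 3, 4, 5] / [2, 6] / [7]
  Insert 4 (step 8): P = [1, 2, 4, 6] / [3, 5] / [7] / [8];  Q = [1, 3, 4, 5] / [2, 6] / [7] / [8]
Final shape: (4, 2, 1, 1).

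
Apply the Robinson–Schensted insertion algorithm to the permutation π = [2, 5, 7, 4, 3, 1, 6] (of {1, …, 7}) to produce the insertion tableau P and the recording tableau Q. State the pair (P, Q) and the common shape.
P = [1, 3, 6] / [2, 7] / [4] / [5];  Q = [1, 2, 3] / [4, 7] / [5] / [6];  common shape = (3, 2, 1, 1)

Row-insert the values π_1, π_2, … into P one at a time, bumping the leftmost entry strictly greater than the inserted value down to the next row. The recording tableau Q records, in position (i, j), the step at which that cell was added to P.
  Insert 2 (step 1): P = [2];  Q = [1]
  Insert 5 (step 2): P = [2, 5];  Q = [1, 2]
  Insert 7 (step 3): P = [2, 5, 7];  Q = [1, 2, 3]
  Insert 4 (step 4): P = [2, 4, 7] / [5];  Q = [1, 2, 3] / [4]
  Insert 3 (step 5): P = [2, 3, 7] / [4] / [5];  Q = [1, 2, 3] / [4] / [5]
  Insert 1 (step 6): P = [1, 3, 7] / [2] / [4] / [5];  Q = [1, 2, 3] / [4] / [5] / [6]
  Insert 6 (step 7): P = [1, 3, 6] / [2, 7] / [4] / [5];  Q = [1, 2, 3] / [4, 7] / [5] / [6]
Final shape: (3, 2, 1, 1).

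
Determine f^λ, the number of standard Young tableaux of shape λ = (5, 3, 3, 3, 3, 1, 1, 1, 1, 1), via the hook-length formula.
# SYT of shape (5, 3, 3, 3, 3, 1, 1, 1, 1, 1) = 261891630

Hook-length formula: f^λ = n! / Π hook(c), product over all cells c of the Young diagram. For λ = (5, 3, 3, 3, 3, 1, 1, 1, 1, 1), n = 22 boxes. Hook lengths by row (left-to-right, top-to-bottom): [14, 8, 7, 2, 1]; [11, 5, 4]; [10, 4, 3]; [9, 3, 2]; [8, 2, 1]; [5]; [4]; [3]; [2]; [1]. Product of hooks = 4291854336000. So f^λ = 22! / 4291854336000 = 1124000727777607680000 / 4291854336000 = 261891630.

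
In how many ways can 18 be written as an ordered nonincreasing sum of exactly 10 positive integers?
p(18, 10 parts) = 22

Partitions of n into exactly k parts are in bijection with partitions of n − k into at most k parts (subtract 1 from each part). So p(18, exactly 10) = p(8, parts ≤ 10). Computing via the recurrence p(m, j) = p(m, j−1) + p(m−j, j) gives 22.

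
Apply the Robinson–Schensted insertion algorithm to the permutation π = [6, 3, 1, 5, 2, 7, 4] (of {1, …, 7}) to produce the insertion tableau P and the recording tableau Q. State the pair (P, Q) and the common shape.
P = [1, 2, 4] / [3, 5, 7] / [6];  Q = [1, 4, 6] / [2, 5, 7] / [3];  common shape = (3, 3, 1)

Row-insert the values π_1, π_2, … into P one at a time, bumping the leftmost entry strictly greater than the inserted value down to the next row. The recording tableau Q records, in position (i, j), the step at which that cell was added to P.
  Insert 6 (step 1): P = [6];  Q = [1]
  Insert 3 (step 2): P = [3] / [6];  Q = [1] / [2]
  Insert 1 (step 3): P = [1] / [3] / [6];  Q = [1] / [2] / [3]
  Insert 5 (step 4): P = [1, 5] / [3] / [6];  Q = [1, 4] / [2] / [3]
  Insert 2 (step 5): P = [1, 2] / [3, 5] / [6];  Q = [1, 4] / [2, 5] / [3]
  Insert 7 (step 6): P = [1, 2, 7] / [3, 5] / [6];  Q = [1, 4, 6] / [2, 5] / [3]
  Insert 4 (step 7): P = [1, 2, 4] / [3, 5, 7] / [6];  Q = [1, 4, 6] / [2, 5, 7] / [3]
Final shape: (3, 3, 1).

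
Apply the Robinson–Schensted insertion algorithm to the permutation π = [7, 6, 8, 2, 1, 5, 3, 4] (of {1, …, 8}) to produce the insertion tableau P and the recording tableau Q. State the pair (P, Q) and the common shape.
P = [1, 3, 4] / [2, 5] / [6, 8] / [7];  Q = [1, 3, 8] / [2, 6] / [4, 7] / [5];  common shape = (3, 2, 2, 1)

Row-insert the values π_1, π_2, … into P one at a time, bumping the leftmost entry strictly greater than the inserted value down to the next row. The recording tableau Q records, in position (i, j), the step at which that cell was added to P.
  Insert 7 (step 1): P = [7];  Q = [1]
  Insert 6 (step 2): P = [6] / [7];  Q = [1] / [2]
  Insert 8 (step 3): P = [6, 8] / [7];  Q = [1, 3] / [2]
  Insert 2 (step 4): P = [2, 8] / [6] / [7];  Q = [1, 3] / [2] / [4]
  Insert 1 (step 5): P = [1, 8] / [2] / [6] / [7];  Q = [1, 3] / [2] / [4] / [5]
  Insert 5 (step 6): P = [1, 5] / [2, 8] / [6] / [7];  Q = [1, 3] / [2, 6] / [4] / [5]
  Insert 3 (step 7): P = [1, 3] / [2, 5] / [6, 8] / [7];  Q = [1, 3] / [2, 6] / [4, 7] / [5]
  Insert 4 (step 8): P = [1, 3, 4] / [2, 5] / [6, 8] / [7];  Q = [1, 3, 8] / [2, 6] / [4, 7] / [5]
Final shape: (3, 2, 2, 1).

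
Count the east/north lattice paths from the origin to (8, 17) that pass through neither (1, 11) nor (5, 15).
Number of paths = 914343

Inclusion–exclusion. Total paths: C(25, 8) = 1081575. Through P₁: C(12, 1)·C(13, 7) = 20592. Through P₂: C(20, 5)·C(5, 3) = 155040. Since P₁ is strictly southwest of P₂, a monotone path through both must visit P₁ then P₂; paths through both = C(12, 1)·C(8, 4)·C(5, 3) = 8400. Avoid both = 1081575 − 20592 − 155040 + 8400 = 914343.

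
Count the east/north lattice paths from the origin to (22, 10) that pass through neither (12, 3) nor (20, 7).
Number of paths = 49035350

Inclusion–exclusion. Total paths: C(32, 22) = 64512240. Through P₁: C(15, 12)·C(17, 10) = 8848840. Through P₂: C(27, 20)·C(5, 2) = 8880300. Since P₁ is strictly southwest of P₂, a monotone path through both must visit P₁ then P₂; paths through both = C(15, 12)·C(12, 8)·C(5, 2) = 2252250. Avoid both = 64512240 − 8848840 − 8880300 + 2252250 = 49035350.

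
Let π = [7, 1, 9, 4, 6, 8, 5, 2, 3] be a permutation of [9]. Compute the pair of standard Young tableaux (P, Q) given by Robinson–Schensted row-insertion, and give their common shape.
P = [1, 2, 3, 8] / [4, 5] / [6, 9] / [7];  Q = [1, 3, 5, 6] / [2, 4] / [7, 9] / [8];  common shape = (4, 2, 2, 1)

Row-insert the values π_1, π_2, … into P one at a time, bumping the leftmost entry strictly greater than the inserted value down to the next row. The recording tableau Q records, in position (i, j), the step at which that cell was added to P.
  Insert 7 (step 1): P = [7];  Q = [1]
  Insert 1 (step 2): P = [1] / [7];  Q = [1] / [2]
  Insert 9 (step 3): P = [1, 9] / [7];  Q = [1, 3] / [2]
  Insert 4 (step 4): P = [1, 4] / [7, 9];  Q = [1, 3] / [2, 4]
  Insert 6 (step 5): P = [1, 4, 6] / [7, 9];  Q = [1, 3, 5] / [2, 4]
  Insert 8 (step 6): P = [1, 4, 6, 8] / [7, 9];  Q = [1, 3, 5, 6] / [2, 4]
  Insert 5 (step 7): P = [1, 4, 5, 8] / [6, 9] / [7];  Q = [1, 3, 5, 6] / [2, 4] / [7]
  Insert 2 (step 8): P = [1, 2, 5, 8] / [4, 9] / [6] / [7];  Q = [1, 3, 5, 6] / [2, 4] / [7] / [8]
  Insert 3 (step 9): P = [1, 2, 3, 8] / [4, 5] / [6, 9] / [7];  Q = [1, 3, 5, 6] / [2, 4] / [7, 9] / [8]
Final shape: (4, 2, 2, 1).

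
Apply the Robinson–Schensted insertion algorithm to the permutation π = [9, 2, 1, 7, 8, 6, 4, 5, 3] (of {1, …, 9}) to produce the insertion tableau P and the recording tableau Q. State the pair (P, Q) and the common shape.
P = [1, 3, 5] / [2, 4, 8] / [6] / [7] / [9];  Q = [1, 4, 5] / [2, 6, 8] / [3] / [7] / [9];  common shape = (3, 3, 1, 1, 1)

Row-insert the values π_1, π_2, … into P one at a time, bumping the leftmost entry strictly greater than the inserted value down to the next row. The recording tableau Q records, in position (i, j), the step at which that cell was added to P.
  Insert 9 (step 1): P = [9];  Q = [1]
  Insert 2 (step 2): P = [2] / [9];  Q = [1] / [2]
  Insert 1 (step 3): P = [1] / [2] / [9];  Q = [1] / [2] / [3]
  Insert 7 (step 4): P = [1, 7] / [2] / [9];  Q = [1, 4] / [2] / [3]
  Insert 8 (step 5): P = [1, 7, 8] / [2] / [9];  Q = [1, 4, 5] / [2] / [3]
  Insert 6 (step 6): P = [1, 6, 8] / [2, 7] / [9];  Q = [1, 4, 5] / [2, 6] / [3]
  Insert 4 (step 7): P = [1, 4, 8] / [2, 6] / [7] / [9];  Q = [1, 4, 5] / [2, 6] / [3] / [7]
  Insert 5 (step 8): P = [1, 4, 5] / [2, 6, 8] / [7] / [9];  Q = [1, 4, 5] / [2, 6, 8] / [3] / [7]
  Insert 3 (step 9): P = [1, 3, 5] / [2, 4, 8] / [6] / [7] / [9];  Q = [1, 4, 5] / [2, 6, 8] / [3] / [7] / [9]
Final shape: (3, 3, 1, 1, 1).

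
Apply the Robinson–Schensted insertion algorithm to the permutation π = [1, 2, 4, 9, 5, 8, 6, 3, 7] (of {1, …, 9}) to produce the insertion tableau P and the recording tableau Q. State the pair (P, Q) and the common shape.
P = [1, 2, 3, 5, 6, 7] / [4] / [8] / [9];  Q = [1, 2, 3, 4, 6, 9] / [5] / [7] / [8];  common shape = (6, 1, 1, 1)

Row-insert the values π_1, π_2, … into P one at a time, bumping the leftmost entry strictly greater than the inserted value down to the next row. The recording tableau Q records, in position (i, j), the step at which that cell was added to P.
  Insert 1 (step 1): P = [1];  Q = [1]
  Insert 2 (step 2): P = [1, 2];  Q = [1, 2]
  Insert 4 (step 3): P = [1, 2, 4];  Q = [1, 2, 3]
  Insert 9 (step 4): P = [1, 2, 4, 9];  Q = [1, 2, 3, 4]
  Insert 5 (step 5): P = [1, 2, 4, 5] / [9];  Q = [1, 2, 3, 4] / [5]
  Insert 8 (step 6): P = [1, 2, 4, 5, 8] / [9];  Q = [1, 2, 3, 4, 6] / [5]
  Insert 6 (step 7): P = [1, 2, 4, 5, 6] / [8] / [9];  Q = [1, 2, 3, 4, 6] / [5] / [7]
  Insert 3 (step 8): P = [1, 2, 3, 5, 6] / [4] / [8] / [9];  Q = [1, 2, 3, 4, 6] / [5] / [7] / [8]
  Insert 7 (step 9): P = [1, 2, 3, 5, 6, 7] / [4] / [8] / [9];  Q = [1, 2, 3, 4, 6, 9] / [5] / [7] / [8]
Final shape: (6, 1, 1, 1).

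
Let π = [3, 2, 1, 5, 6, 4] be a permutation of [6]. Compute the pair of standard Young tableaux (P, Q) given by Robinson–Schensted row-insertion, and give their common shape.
P = [1, 4, 6] / [2, 5] / [3];  Q = [1, 4, 5] / [2, 6] / [3];  common shape = (3, 2, 1)

Row-insert the values π_1, π_2, … into P one at a time, bumping the leftmost entry strictly greater than the inserted value down to the next row. The recording tableau Q records, in position (i, j), the step at which that cell was added to P.
  Insert 3 (step 1): P = [3];  Q = [1]
  Insert 2 (step 2): P = [2] / [3];  Q = [1] / [2]
  Insert 1 (step 3): P = [1] / [2] / [3];  Q = [1] / [2] / [3]
  Insert 5 (step 4): P = [1, 5] / [2] / [3];  Q = [1, 4] / [2] / [3]
  Insert 6 (step 5): P = [1, 5, 6] / [2] / [3];  Q = [1, 4, 5] / [2] / [3]
  Insert 4 (step 6): P = [1, 4, 6] / [2, 5] / [3];  Q = [1, 4, 5] / [2, 6] / [3]
Final shape: (3, 2, 1).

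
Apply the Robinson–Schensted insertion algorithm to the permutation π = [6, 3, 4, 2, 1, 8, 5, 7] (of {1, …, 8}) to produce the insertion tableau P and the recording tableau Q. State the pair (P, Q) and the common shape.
P = [1, 4, 5, 7] / [2, 8] / [3] / [6];  Q = [1, 3, 6, 8] / [2, 7] / [4] / [5];  common shape = (4, 2, 1, 1)

Row-insert the values π_1, π_2, … into P one at a time, bumping the leftmost entry strictly greater than the inserted value down to the next row. The recording tableau Q records, in position (i, j), the step at which that cell was added to P.
  Insert 6 (step 1): P = [6];  Q = [1]
  Insert 3 (step 2): P = [3] / [6];  Q = [1] / [2]
  Insert 4 (step 3): P = [3, 4] / [6];  Q = [1, 3] / [2]
  Insert 2 (step 4): P = [2, 4] / [3] / [6];  Q = [1, 3] / [2] / [4]
  Insert 1 (step 5): P = [1, 4] / [2] / [3] / [6];  Q = [1, 3] / [2] / [4] / [5]
  Insert 8 (step 6): P = [1, 4, 8] / [2] / [3] / [6];  Q = [1, 3, 6] / [2] / [4] / [5]
  Insert 5 (step 7): P = [1, 4, 5] / [2, 8] / [3] / [6];  Q = [1, 3, 6] / [2, 7] / [4] / [5]
  Insert 7 (step 8): P = [1, 4, 5, 7] / [2, 8] / [3] / [6];  Q = [1, 3, 6, 8] / [2, 7] / [4] / [5]
Final shape: (4, 2, 1, 1).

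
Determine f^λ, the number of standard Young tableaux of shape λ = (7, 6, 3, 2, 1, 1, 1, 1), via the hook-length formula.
# SYT of shape (7, 6, 3, 2, 1, 1, 1, 1) = 2438779200

Hook-length formula: f^λ = n! / Π hook(c), product over all cells c of the Young diagram. For λ = (7, 6, 3, 2, 1, 1, 1, 1), n = 22 boxes. Hook lengths by row (left-to-right, top-to-bottom): [14, 9, 7, 5, 4, 3, 1]; [12, 7, 5, 3, 2, 1]; [8, 3, 1]; [6, 1]; [4]; [3]; [2]; [1]. Product of hooks = 460886630400. So f^λ = 22! / 460886630400 = 1124000727777607680000 / 460886630400 = 2438779200.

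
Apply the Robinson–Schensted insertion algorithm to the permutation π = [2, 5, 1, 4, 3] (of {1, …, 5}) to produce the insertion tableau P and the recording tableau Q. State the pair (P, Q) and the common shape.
P = [1, 3] / [2, 4] / [5];  Q = [1, 2] / [3, 4] / [5];  common shape = (2, 2, 1)

Row-insert the values π_1, π_2, … into P one at a time, bumping the leftmost entry strictly greater than the inserted value down to the next row. The recording tableau Q records, in position (i, j), the step at which that cell was added to P.
  Insert 2 (step 1): P = [2];  Q = [1]
  Insert 5 (step 2): P = [2, 5];  Q = [1, 2]
  Insert 1 (step 3): P = [1, 5] / [2];  Q = [1, 2] / [3]
  Insert 4 (step 4): P = [1, 4] / [2, 5];  Q = [1, 2] / [3, 4]
  Insert 3 (step 5): P = [1, 3] / [2, 4] / [5];  Q = [1, 2] / [3, 4] / [5]
Final shape: (2, 2, 1).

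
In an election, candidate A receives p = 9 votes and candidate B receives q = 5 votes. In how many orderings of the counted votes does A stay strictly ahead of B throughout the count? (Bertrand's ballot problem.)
Strict-lead orderings = 572

Total orderings of the 14 votes with 9 for A: C(14, 9) = 2002. By the Bertrand ballot formula (Cycle Lemma / reflection principle), the number of orderings in which A is strictly ahead of B throughout is (p − q)/(p + q) · C(p + q, p) = (9 − 5)/(9 + 5) · 2002 = 572.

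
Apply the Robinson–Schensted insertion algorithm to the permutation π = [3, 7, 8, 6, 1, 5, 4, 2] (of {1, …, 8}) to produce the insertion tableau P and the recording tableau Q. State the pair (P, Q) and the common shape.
P = [1, 2, 8] / [3, 4] / [5] / [6] / [7];  Q = [1, 2, 3] / [4, 6] / [5] / [7] / [8];  common shape = (3, 2, 1, 1, 1)

Row-insert the values π_1, π_2, … into P one at a time, bumping the leftmost entry strictly greater than the inserted value down to the next row. The recording tableau Q records, in position (i, j), the step at which that cell was added to P.
  Insert 3 (step 1): P = [3];  Q = [1]
  Insert 7 (step 2): P = [3, 7];  Q = [1, 2]
  Insert 8 (step 3): P = [3, 7, 8];  Q = [1, 2, 3]
  Insert 6 (step 4): P = [3, 6, 8] / [7];  Q = [1, 2, 3] / [4]
  Insert 1 (step 5): P = [1, 6, 8] / [3] / [7];  Q = [1, 2, 3] / [4] / [5]
  Insert 5 (step 6): P = [1, 5, 8] / [3, 6] / [7];  Q = [1, 2, 3] / [4, 6] / [5]
  Insert 4 (step 7): P = [1, 4, 8] / [3, 5] / [6] / [7];  Q = [1, 2, 3] / [4, 6] / [5] / [7]
  Insert 2 (step 8): P = [1, 2, 8] / [3, 4] / [5] / [6] / [7];  Q = [1, 2, 3] / [4, 6] / [5] / [7] / [8]
Final shape: (3, 2, 1, 1, 1).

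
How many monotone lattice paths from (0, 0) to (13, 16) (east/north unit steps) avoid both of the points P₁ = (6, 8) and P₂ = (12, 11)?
Number of paths = 41940654

Inclusion–exclusion. Total paths: C(29, 13) = 67863915. Through P₁: C(14, 6)·C(15, 7) = 19324305. Through P₂: C(23, 12)·C(6, 1) = 8112468. Since P₁ is strictly southwest of P₂, a monotone path through both must visit P₁ then P₂; paths through both = C(14, 6)·C(9, 6)·C(6, 1) = 1513512. Avoid both = 67863915 − 19324305 − 8112468 + 1513512 = 41940654.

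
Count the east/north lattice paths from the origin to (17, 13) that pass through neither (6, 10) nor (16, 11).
Number of paths = 77995517

Inclusion–exclusion. Total paths: C(30, 17) = 119759850. Through P₁: C(16, 6)·C(14, 11) = 2914912. Through P₂: C(27, 16)·C(3, 1) = 39113685. Since P₁ is strictly southwest of P₂, a monotone path through both must visit P₁ then P₂; paths through both = C(16, 6)·C(11, 10)·C(3, 1) = 264264. Avoid both = 119759850 − 2914912 − 39113685 + 264264 = 77995517.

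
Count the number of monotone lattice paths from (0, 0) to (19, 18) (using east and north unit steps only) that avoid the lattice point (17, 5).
Number of paths = 17669866830

Total paths from (0, 0) to (19, 18): C(37, 19) = 17672631900. Paths through (17, 5): (paths (0, 0) → (17, 5)) × (paths (17, 5) → (19, 18)) = C(22, 17) · C(15, 2) = 26334 · 105 = 2765070. Avoidance count = 17672631900 − 2765070 = 17669866830.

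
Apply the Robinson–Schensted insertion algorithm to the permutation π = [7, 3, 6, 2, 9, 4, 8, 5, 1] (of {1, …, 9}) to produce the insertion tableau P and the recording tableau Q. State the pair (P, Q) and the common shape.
P = [1, 4, 5] / [2, 6, 8] / [3, 9] / [7];  Q = [1, 3, 5] / [2, 6, 7] / [4, 8] / [9];  common shape = (3, 3, 2, 1)

Row-insert the values π_1, π_2, … into P one at a time, bumping the leftmost entry strictly greater than the inserted value down to the next row. The recording tableau Q records, in position (i, j), the step at which that cell was added to P.
  Insert 7 (step 1): P = [7];  Q = [1]
  Insert 3 (step 2): P = [3] / [7];  Q = [1] / [2]
  Insert 6 (step 3): P = [3, 6] / [7];  Q = [1, 3] / [2]
  Insert 2 (step 4): P = [2, 6] / [3] / [7];  Q = [1, 3] / [2] / [4]
  Insert 9 (step 5): P = [2, 6, 9] / [3] / [7];  Q = [1, 3, 5] / [2] / [4]
  Insert 4 (step 6): P = [2, 4, 9] / [3, 6] / [7];  Q = [1, 3, 5] / [2, 6] / [4]
  Insert 8 (step 7): P = [2, 4, 8] / [3, 6, 9] / [7];  Q = [1, 3, 5] / [2, 6, 7] / [4]
  Insert 5 (step 8): P = [2, 4, 5] / [3, 6, 8] / [7, 9];  Q = [1, 3, 5] / [2, 6, 7] / [4, 8]
  Insert 1 (step 9): P = [1, 4, 5] / [2, 6, 8] / [3, 9] / [7];  Q = [1, 3, 5] / [2, 6, 7] / [4, 8] / [9]
Final shape: (3, 3, 2, 1).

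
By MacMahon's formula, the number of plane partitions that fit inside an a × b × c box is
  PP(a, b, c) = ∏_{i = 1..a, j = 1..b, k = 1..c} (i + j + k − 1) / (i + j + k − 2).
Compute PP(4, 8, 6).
PP(4, 8, 6) = 90474964580

Evaluate the triple product over i = 1..4, j = 1..8, k = 1..6. The factors are (2/1) · (3/2) · (4/3) · (5/4) · (6/5) · (7/6) · (3/2) · (4/3) · … (192 factors total). The numerators and denominators telescope so the product is an integer; carrying out the multiplication exactly gives PP(4, 8, 6) = 90474964580.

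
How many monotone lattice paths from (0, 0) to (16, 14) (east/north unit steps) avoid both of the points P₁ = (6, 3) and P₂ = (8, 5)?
Number of paths = 96759801

Inclusion–exclusion. Total paths: C(30, 16) = 145422675. Through P₁: C(9, 6)·C(21, 10) = 29628144. Through P₂: C(13, 8)·C(17, 8) = 31286970. Since P₁ is strictly southwest of P₂, a monotone path through both must visit P₁ then P₂; paths through both = C(9, 6)·C(4, 2)·C(17, 8) = 12252240. Avoid both = 145422675 − 29628144 − 31286970 + 12252240 = 96759801.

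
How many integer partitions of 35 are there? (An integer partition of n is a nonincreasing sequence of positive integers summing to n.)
p(35) = 14883

Compute p(n) via the recurrence p(n, m) = p(n, m−1) + p(n−m, m), where p(n, m) counts partitions of n with all parts ≤ m and p(n) = p(n, n). The base cases are p(0, m) = 1 and p(n, 0) = 0 for n > 0. Filling the table yields p(35) = 14883. (Euler's pentagonal recurrence is an alternative.)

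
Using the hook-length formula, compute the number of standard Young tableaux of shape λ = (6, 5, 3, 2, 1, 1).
# SYT of shape (6, 5, 3, 2, 1, 1) = 16243500

Hook-length formula: f^λ = n! / Π hook(c), product over all cells c of the Young diagram. For λ = (6, 5, 3, 2, 1, 1), n = 18 boxes. Hook lengths by row (left-to-right, top-to-bottom): [11, 8, 6, 4, 3, 1]; [9, 6, 4, 2, 1]; [6, 3, 1]; [4, 1]; [2]; [1]. Product of hooks = 394149888. So f^λ = 18! / 394149888 = 6402373705728000 / 394149888 = 16243500.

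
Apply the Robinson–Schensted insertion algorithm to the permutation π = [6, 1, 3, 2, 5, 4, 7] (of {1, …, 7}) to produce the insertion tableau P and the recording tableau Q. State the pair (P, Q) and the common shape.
P = [1, 2, 4, 7] / [3, 5] / [6];  Q = [1, 3, 5, 7] / [2, 6] / [4];  common shape = (4, 2, 1)

Row-insert the values π_1, π_2, … into P one at a time, bumping the leftmost entry strictly greater than the inserted value down to the next row. The recording tableau Q records, in position (i, j), the step at which that cell was added to P.
  Insert 6 (step 1): P = [6];  Q = [1]
  Insert 1 (step 2): P = [1] / [6];  Q = [1] / [2]
  Insert 3 (step 3): P = [1, 3] / [6];  Q = [1, 3] / [2]
  Insert 2 (step 4): P = [1, 2] / [3] / [6];  Q = [1, 3] / [2] / [4]
  Insert 5 (step 5): P = [1, 2, 5] / [3] / [6];  Q = [1, 3, 5] / [2] / [4]
  Insert 4 (step 6): P = [1, 2, 4] / [3, 5] / [6];  Q = [1, 3, 5] / [2, 6] / [4]
  Insert 7 (step 7): P = [1, 2, 4, 7] / [3, 5] / [6];  Q = [1, 3, 5, 7] / [2, 6] / [4]
Final shape: (4, 2, 1).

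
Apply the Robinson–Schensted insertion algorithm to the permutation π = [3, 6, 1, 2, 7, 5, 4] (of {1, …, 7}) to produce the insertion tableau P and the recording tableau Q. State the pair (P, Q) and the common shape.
P = [1, 2, 4] / [3, 5, 7] / [6];  Q = [1, 2, 5] / [3, 4, 6] / [7];  common shape = (3, 3, 1)

Row-insert the values π_1, π_2, … into P one at a time, bumping the leftmost entry strictly greater than the inserted value down to the next row. The recording tableau Q records, in position (i, j), the step at which that cell was added to P.
  Insert 3 (step 1): P = [3];  Q = [1]
  Insert 6 (step 2): P = [3, 6];  Q = [1, 2]
  Insert 1 (step 3): P = [1, 6] / [3];  Q = [1, 2] / [3]
  Insert 2 (step 4): P = [1, 2] / [3, 6];  Q = [1, 2] / [3, 4]
  Insert 7 (step 5): P = [1, 2, 7] / [3, 6];  Q = [1, 2, 5] / [3, 4]
  Insert 5 (step 6): P = [1, 2, 5] / [3, 6, 7];  Q = [1, 2, 5] / [3, 4, 6]
  Insert 4 (step 7): P = [1, 2, 4] / [3, 5, 7] / [6];  Q = [1, 2, 5] / [3, 4, 6] / [7]
Final shape: (3, 3, 1).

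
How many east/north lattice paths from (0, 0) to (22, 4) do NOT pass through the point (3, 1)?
Number of paths = 8790

Total paths from (0, 0) to (22, 4): C(26, 22) = 14950. Paths through (3, 1): (paths (0, 0) → (3, 1)) × (paths (3, 1) → (22, 4)) = C(4, 3) · C(22, 19) = 4 · 1540 = 6160. Avoidance count = 14950 − 6160 = 8790.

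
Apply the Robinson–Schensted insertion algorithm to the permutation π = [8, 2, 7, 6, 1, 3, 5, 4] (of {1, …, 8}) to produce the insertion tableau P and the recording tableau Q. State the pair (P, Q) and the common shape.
P = [1, 3, 4] / [2, 5] / [6] / [7] / [8];  Q = [1, 3, 7] / [2, 6] / [4] / [5] / [8];  common shape = (3, 2, 1, 1, 1)

Row-insert the values π_1, π_2, … into P one at a time, bumping the leftmost entry strictly greater than the inserted value down to the next row. The recording tableau Q records, in position (i, j), the step at which that cell was added to P.
  Insert 8 (step 1): P = [8];  Q = [1]
  Insert 2 (step 2): P = [2] / [8];  Q = [1] / [2]
  Insert 7 (step 3): P = [2, 7] / [8];  Q = [1, 3] / [2]
  Insert 6 (step 4): P = [2, 6] / [7] / [8];  Q = [1, 3] / [2] / [4]
  Insert 1 (step 5): P = [1, 6] / [2] / [7] / [8];  Q = [1, 3] / [2] / [4] / [5]
  Insert 3 (step 6): P = [1, 3] / [2, 6] / [7] / [8];  Q = [1, 3] / [2, 6] / [4] / [5]
  Insert 5 (step 7): P = [1, 3, 5] / [2, 6] / [7] / [8];  Q = [1, 3, 7] / [2, 6] / [4] / [5]
  Insert 4 (step 8): P = [1, 3, 4] / [2, 5] / [6] / [7] / [8];  Q = [1, 3, 7] / [2, 6] / [4] / [5] / [8]
Final shape: (3, 2, 1, 1, 1).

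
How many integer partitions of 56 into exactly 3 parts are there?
p(56, 3 parts) = 261

Partitions of n into exactly k parts are in bijection with partitions of n − k into at most k parts (subtract 1 from each part). So p(56, exactly 3) = p(53, parts ≤ 3). Computing via the recurrence p(m, j) = p(m, j−1) + p(m−j, j) gives 261.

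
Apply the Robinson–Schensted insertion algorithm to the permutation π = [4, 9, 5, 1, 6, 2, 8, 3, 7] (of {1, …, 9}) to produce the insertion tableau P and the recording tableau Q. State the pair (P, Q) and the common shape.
P = [1, 2, 3, 7] / [4, 5, 6, 8] / [9];  Q = [1, 2, 5, 7] / [3, 6, 8, 9] / [4];  common shape = (4, 4, 1)

Row-insert the values π_1, π_2, … into P one at a time, bumping the leftmost entry strictly greater than the inserted value down to the next row. The recording tableau Q records, in position (i, j), the step at which that cell was added to P.
  Insert 4 (step 1): P = [4];  Q = [1]
  Insert 9 (step 2): P = [4, 9];  Q = [1, 2]
  Insert 5 (step 3): P = [4, 5] / [9];  Q = [1, 2] / [3]
  Insert 1 (step 4): P = [1, 5] / [4] / [9];  Q = [1, 2] / [3] / [4]
  Insert 6 (step 5): P = [1, 5, 6] / [4] / [9];  Q = [1, 2, 5] / [3] / [4]
  Insert 2 (step 6): P = [1, 2, 6] / [4, 5] / [9];  Q = [1, 2, 5] / [3, 6] / [4]
  Insert 8 (step 7): P = [1, 2, 6, 8] / [4, 5] / [9];  Q = [1, 2, 5, 7] / [3, 6] / [4]
  Insert 3 (step 8): P = [1, 2, 3, 8] / [4, 5, 6] / [9];  Q = [1, 2, 5, 7] / [3, 6, 8] / [4]
  Insert 7 (step 9): P = [1, 2, 3, 7] / [4, 5, 6, 8] / [9];  Q = [1, 2, 5, 7] / [3, 6, 8, 9] / [4]
Final shape: (4, 4, 1).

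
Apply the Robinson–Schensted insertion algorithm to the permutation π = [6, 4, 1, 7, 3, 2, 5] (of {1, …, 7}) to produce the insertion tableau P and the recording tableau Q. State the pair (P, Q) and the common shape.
P = [1, 2, 5] / [3, 7] / [4] / [6];  Q = [1, 4, 7] / [2, 5] / [3] / [6];  common shape = (3, 2, 1, 1)

Row-insert the values π_1, π_2, … into P one at a time, bumping the leftmost entry strictly greater than the inserted value down to the next row. The recording tableau Q records, in position (i, j), the step at which that cell was added to P.
  Insert 6 (step 1): P = [6];  Q = [1]
  Insert 4 (step 2): P = [4] / [6];  Q = [1] / [2]
  Insert 1 (step 3): P = [1] / [4] / [6];  Q = [1] / [2] / [3]
  Insert 7 (step 4): P = [1, 7] / [4] / [6];  Q = [1, 4] / [2] / [3]
  Insert 3 (step 5): P = [1, 3] / [4, 7] / [6];  Q = [1, 4] / [2, 5] / [3]
  Insert 2 (step 6): P = [1, 2] / [3, 7] / [4] / [6];  Q = [1, 4] / [2, 5] / [3] / [6]
  Insert 5 (step 7): P = [1, 2, 5] / [3, 7] / [4] / [6];  Q = [1, 4, 7] / [2, 5] / [3] / [6]
Final shape: (3, 2, 1, 1).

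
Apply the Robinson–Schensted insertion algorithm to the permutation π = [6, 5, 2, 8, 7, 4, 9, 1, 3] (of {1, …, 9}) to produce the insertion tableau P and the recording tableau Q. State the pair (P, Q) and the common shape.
P = [1, 3, 9] / [2, 4] / [5, 7] / [6, 8];  Q = [1, 4, 7] / [2, 5] / [3, 6] / [8, 9];  common shape = (3, 2, 2, 2)

Row-insert the values π_1, π_2, … into P one at a time, bumping the leftmost entry strictly greater than the inserted value down to the next row. The recording tableau Q records, in position (i, j), the step at which that cell was added to P.
  Insert 6 (step 1): P = [6];  Q = [1]
  Insert 5 (step 2): P = [5] / [6];  Q = [1] / [2]
  Insert 2 (step 3): P = [2] / [5] / [6];  Q = [1] / [2] / [3]
  Insert 8 (step 4): P = [2, 8] / [5] / [6];  Q = [1, 4] / [2] / [3]
  Insert 7 (step 5): P = [2, 7] / [5, 8] / [6];  Q = [1, 4] / [2, 5] / [3]
  Insert 4 (step 6): P = [2, 4] / [5, 7] / [6, 8];  Q = [1, 4] / [2, 5] / [3, 6]
  Insert 9 (step 7): P = [2, 4, 9] / [5, 7] / [6, 8];  Q = [1, 4, 7] / [2, 5] / [3, 6]
  Insert 1 (step 8): P = [1, 4, 9] / [2, 7] / [5, 8] / [6];  Q = [1, 4, 7] / [2, 5] / [3, 6] / [8]
  Insert 3 (step 9): P = [1, 3, 9] / [2, 4] / [5, 7] / [6, 8];  Q = [1, 4, 7] / [2, 5] / [3, 6] / [8, 9]
Final shape: (3, 2, 2, 2).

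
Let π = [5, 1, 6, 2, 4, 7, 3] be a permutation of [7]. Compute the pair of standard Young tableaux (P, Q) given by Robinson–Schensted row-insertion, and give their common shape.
P = [1, 2, 3, 7] / [4, 6] / [5];  Q = [1, 3, 5, 6] / [2, 4] / [7];  common shape = (4, 2, 1)

Row-insert the values π_1, π_2, … into P one at a time, bumping the leftmost entry strictly greater than the inserted value down to the next row. The recording tableau Q records, in position (i, j), the step at which that cell was added to P.
  Insert 5 (step 1): P = [5];  Q = [1]
  Insert 1 (step 2): P = [1] / [5];  Q = [1] / [2]
  Insert 6 (step 3): P = [1, 6] / [5];  Q = [1, 3] / [2]
  Insert 2 (step 4): P = [1, 2] / [5, 6];  Q = [1, 3] / [2, 4]
  Insert 4 (step 5): P = [1, 2, 4] / [5, 6];  Q = [1, 3, 5] / [2, 4]
  Insert 7 (step 6): P = [1, 2, 4, 7] / [5, 6];  Q = [1, 3, 5, 6] / [2, 4]
  Insert 3 (step 7): P = [1, 2, 3, 7] / [4, 6] / [5];  Q = [1, 3, 5, 6] / [2, 4] / [7]
Final shape: (4, 2, 1).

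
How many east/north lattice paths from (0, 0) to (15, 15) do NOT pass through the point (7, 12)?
Number of paths = 146803500

Total paths from (0, 0) to (15, 15): C(30, 15) = 155117520. Paths through (7, 12): (paths (0, 0) → (7, 12)) × (paths (7, 12) → (15, 15)) = C(19, 7) · C(11, 8) = 50388 · 165 = 8314020. Avoidance count = 155117520 − 8314020 = 146803500.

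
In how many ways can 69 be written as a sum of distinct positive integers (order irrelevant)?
q(69) = 27130

A partition into distinct parts is a strictly decreasing sequence summing to n. The recurrence d(n, m) = d(n, m−1) + d(n−m, m−1) (use part m at most once) with q(n) = d(n, n) gives q(69) = 27130. (Euler's theorem: # distinct-part partitions = # odd-part partitions.)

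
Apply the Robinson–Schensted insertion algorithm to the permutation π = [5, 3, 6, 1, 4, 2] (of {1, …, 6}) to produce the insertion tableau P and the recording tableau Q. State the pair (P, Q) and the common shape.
P = [1, 2] / [3, 4] / [5, 6];  Q = [1, 3] / [2, 5] / [4, 6];  common shape = (2, 2, 2)

Row-insert the values π_1, π_2, … into P one at a time, bumping the leftmost entry strictly greater than the inserted value down to the next row. The recording tableau Q records, in position (i, j), the step at which that cell was added to P.
  Insert 5 (step 1): P = [5];  Q = [1]
  Insert 3 (step 2): P = [3] / [5];  Q = [1] / [2]
  Insert 6 (step 3): P = [3, 6] / [5];  Q = [1, 3] / [2]
  Insert 1 (step 4): P = [1, 6] / [3] / [5];  Q = [1, 3] / [2] / [4]
  Insert 4 (step 5): P = [1, 4] / [3, 6] / [5];  Q = [1, 3] / [2, 5] / [4]
  Insert 2 (step 6): P = [1, 2] / [3, 4] / [5, 6];  Q = [1, 3] / [2, 5] / [4, 6]
Final shape: (2, 2, 2).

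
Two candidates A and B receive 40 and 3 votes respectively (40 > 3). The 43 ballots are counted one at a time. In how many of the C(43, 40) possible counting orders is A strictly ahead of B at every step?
Strict-lead orderings = 10619

Total orderings of the 43 votes with 40 for A: C(43, 40) = 12341. By the Bertrand ballot formula (Cycle Lemma / reflection principle), the number of orderings in which A is strictly ahead of B throughout is (p − q)/(p + q) · C(p + q, p) = (40 − 3)/(40 + 3) · 12341 = 10619.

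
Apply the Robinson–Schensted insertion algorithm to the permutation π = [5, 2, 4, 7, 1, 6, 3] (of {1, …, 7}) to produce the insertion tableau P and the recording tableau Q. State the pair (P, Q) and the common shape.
P = [1, 3, 6] / [2, 4] / [5, 7];  Q = [1, 3, 4] / [2, 6] / [5, 7];  common shape = (3, 2, 2)

Row-insert the values π_1, π_2, … into P one at a time, bumping the leftmost entry strictly greater than the inserted value down to the next row. The recording tableau Q records, in position (i, j), the step at which that cell was added to P.
  Insert 5 (step 1): P = [5];  Q = [1]
  Insert 2 (step 2): P = [2] / [5];  Q = [1] / [2]
  Insert 4 (step 3): P = [2, 4] / [5];  Q = [1, 3] / [2]
  Insert 7 (step 4): P = [2, 4, 7] / [5];  Q = [1, 3, 4] / [2]
  Insert 1 (step 5): P = [1, 4, 7] / [2] / [5];  Q = [1, 3, 4] / [2] / [5]
  Insert 6 (step 6): P = [1, 4, 6] / [2, 7] / [5];  Q = [1, 3, 4] / [2, 6] / [5]
  Insert 3 (step 7): P = [1, 3, 6] / [2, 4] / [5, 7];  Q = [1, 3, 4] / [2, 6] / [5, 7]
Final shape: (3, 2, 2).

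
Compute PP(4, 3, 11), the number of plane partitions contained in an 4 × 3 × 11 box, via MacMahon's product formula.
PP(4, 3, 11) = 78835120

Evaluate the triple product over i = 1..4, j = 1..3, k = 1..11. The factors are (2/1) · (3/2) · (4/3) · (5/4) · (6/5) · (7/6) · (8/7) · (9/8) · … (132 factors total). The numerators and denominators telescope so the product is an integer; carrying out the multiplication exactly gives PP(4, 3, 11) = 78835120.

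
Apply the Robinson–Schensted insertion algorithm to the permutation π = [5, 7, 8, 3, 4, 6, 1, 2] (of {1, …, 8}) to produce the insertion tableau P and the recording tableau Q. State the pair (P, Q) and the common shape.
P = [1, 2, 6] / [3, 4, 8] / [5, 7];  Q = [1, 2, 3] / [4, 5, 6] / [7, 8];  common shape = (3, 3, 2)

Row-insert the values π_1, π_2, … into P one at a time, bumping the leftmost entry strictly greater than the inserted value down to the next row. The recording tableau Q records, in position (i, j), the step at which that cell was added to P.
  Insert 5 (step 1): P = [5];  Q = [1]
  Insert 7 (step 2): P = [5, 7];  Q = [1, 2]
  Insert 8 (step 3): P = [5, 7, 8];  Q = [1, 2, 3]
  Insert 3 (step 4): P = [3, 7, 8] / [5];  Q = [1, 2, 3] / [4]
  Insert 4 (step 5): P = [3, 4, 8] / [5, 7];  Q = [1, 2, 3] / [4, 5]
  Insert 6 (step 6): P = [3, 4, 6] / [5, 7, 8];  Q = [1, 2, 3] / [4, 5, 6]
  Insert 1 (step 7): P = [1, 4, 6] / [3, 7, 8] / [5];  Q = [1, 2, 3] / [4, 5, 6] / [7]
  Insert 2 (step 8): P = [1, 2, 6] / [3, 4, 8] / [5, 7];  Q = [1, 2, 3] / [4, 5, 6] / [7, 8]
Final shape: (3, 3, 2).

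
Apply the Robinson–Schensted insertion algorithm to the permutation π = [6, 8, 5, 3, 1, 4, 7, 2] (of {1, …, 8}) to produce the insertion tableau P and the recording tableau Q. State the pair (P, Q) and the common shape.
P = [1, 2, 7] / [3, 4] / [5, 8] / [6];  Q = [1, 2, 7] / [3, 6] / [4, 8] / [5];  common shape = (3, 2, 2, 1)

Row-insert the values π_1, π_2, … into P one at a time, bumping the leftmost entry strictly greater than the inserted value down to the next row. The recording tableau Q records, in position (i, j), the step at which that cell was added to P.
  Insert 6 (step 1): P = [6];  Q = [1]
  Insert 8 (step 2): P = [6, 8];  Q = [1, 2]
  Insert 5 (step 3): P = [5, 8] / [6];  Q = [1, 2] / [3]
  Insert 3 (step 4): P = [3, 8] / [5] / [6];  Q = [1, 2] / [3] / [4]
  Insert 1 (step 5): P = [1, 8] / [3] / [5] / [6];  Q = [1, 2] / [3] / [4] / [5]
  Insert 4 (step 6): P = [1, 4] / [3, 8] / [5] / [6];  Q = [1, 2] / [3, 6] / [4] / [5]
  Insert 7 (step 7): P = [1, 4, 7] / [3, 8] / [5] / [6];  Q = [1, 2, 7] / [3, 6] / [4] / [5]
  Insert 2 (step 8): P = [1, 2, 7] / [3, 4] / [5, 8] / [6];  Q = [1, 2, 7] / [3, 6] / [4, 8] / [5]
Final shape: (3, 2, 2, 1).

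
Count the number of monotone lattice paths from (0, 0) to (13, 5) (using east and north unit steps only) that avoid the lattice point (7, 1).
Number of paths = 6888

Total paths from (0, 0) to (13, 5): C(18, 13) = 8568. Paths through (7, 1): (paths (0, 0) → (7, 1)) × (paths (7, 1) → (13, 5)) = C(8, 7) · C(10, 6) = 8 · 210 = 1680. Avoidance count = 8568 − 1680 = 6888.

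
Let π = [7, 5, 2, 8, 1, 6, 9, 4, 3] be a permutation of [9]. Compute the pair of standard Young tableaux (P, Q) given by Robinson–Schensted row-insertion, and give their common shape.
P = [1, 3, 9] / [2, 4] / [5, 6] / [7, 8];  Q = [1, 4, 7] / [2, 6] / [3, 8] / [5, 9];  common shape = (3, 2, 2, 2)

Row-insert the values π_1, π_2, … into P one at a time, bumping the leftmost entry strictly greater than the inserted value down to the next row. The recording tableau Q records, in position (i, j), the step at which that cell was added to P.
  Insert 7 (step 1): P = [7];  Q = [1]
  Insert 5 (step 2): P = [5] / [7];  Q = [1] / [2]
  Insert 2 (step 3): P = [2] / [5] / [7];  Q = [1] / [2] / [3]
  Insert 8 (step 4): P = [2, 8] / [5] / [7];  Q = [1, 4] / [2] / [3]
  Insert 1 (step 5): P = [1, 8] / [2] / [5] / [7];  Q = [1, 4] / [2] / [3] / [5]
  Insert 6 (step 6): P = [1, 6] / [2, 8] / [5] / [7];  Q = [1, 4] / [2, 6] / [3] / [5]
  Insert 9 (step 7): P = [1, 6, 9] / [2, 8] / [5] / [7];  Q = [1, 4, 7] / [2, 6] / [3] / [5]
  Insert 4 (step 8): P = [1, 4, 9] / [2, 6] / [5, 8] / [7];  Q = [1, 4, 7] / [2, 6] / [3, 8] / [5]
  Insert 3 (step 9): P = [1, 3, 9] / [2, 4] / [5, 6] / [7, 8];  Q = [1, 4, 7] / [2, 6] / [3, 8] / [5, 9]
Final shape: (3, 2, 2, 2).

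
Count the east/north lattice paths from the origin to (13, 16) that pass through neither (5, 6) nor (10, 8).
Number of paths = 42028479

Inclusion–exclusion. Total paths: C(29, 13) = 67863915. Through P₁: C(11, 5)·C(18, 8) = 20216196. Through P₂: C(18, 10)·C(11, 3) = 7220070. Since P₁ is strictly southwest of P₂, a monotone path through both must visit P₁ then P₂; paths through both = C(11, 5)·C(7, 5)·C(11, 3) = 1600830. Avoid both = 67863915 − 20216196 − 7220070 + 1600830 = 42028479.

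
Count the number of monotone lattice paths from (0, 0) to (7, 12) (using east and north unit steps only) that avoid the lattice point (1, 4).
Number of paths = 35373

Total paths from (0, 0) to (7, 12): C(19, 7) = 50388. Paths through (1, 4): (paths (0, 0) → (1, 4)) × (paths (1, 4) → (7, 12)) = C(5, 1) · C(14, 6) = 5 · 3003 = 15015. Avoidance count = 50388 − 15015 = 35373.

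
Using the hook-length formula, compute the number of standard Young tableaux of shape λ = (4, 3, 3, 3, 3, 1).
# SYT of shape (4, 3, 3, 3, 3, 1) = 388960

Hook-length formula: f^λ = n! / Π hook(c), product over all cells c of the Young diagram. For λ = (4, 3, 3, 3, 3, 1), n = 17 boxes. Hook lengths by row (left-to-right, top-to-bottom): [9, 7, 6, 1]; [7, 5, 4]; [6, 4, 3]; [5, 3, 2]; [4, 2, 1]; [1]. Product of hooks = 914457600. So f^λ = 17! / 914457600 = 355687428096000 / 914457600 = 388960.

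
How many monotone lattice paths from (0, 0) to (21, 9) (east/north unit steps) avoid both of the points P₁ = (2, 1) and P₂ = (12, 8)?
Number of paths = 6970665

Inclusion–exclusion. Total paths: C(30, 21) = 14307150. Through P₁: C(3, 2)·C(27, 19) = 6660225. Through P₂: C(20, 12)·C(10, 9) = 1259700. Since P₁ is strictly southwest of P₂, a monotone path through both must visit P₁ then P₂; paths through both = C(3, 2)·C(17, 10)·C(10, 9) = 583440. Avoid both = 14307150 − 6660225 − 1259700 + 583440 = 6970665.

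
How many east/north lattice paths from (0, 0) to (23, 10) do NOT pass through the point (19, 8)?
Number of paths = 59259915

Total paths from (0, 0) to (23, 10): C(33, 23) = 92561040. Paths through (19, 8): (paths (0, 0) → (19, 8)) × (paths (19, 8) → (23, 10)) = C(27, 19) · C(6, 4) = 2220075 · 15 = 33301125. Avoidance count = 92561040 − 33301125 = 59259915.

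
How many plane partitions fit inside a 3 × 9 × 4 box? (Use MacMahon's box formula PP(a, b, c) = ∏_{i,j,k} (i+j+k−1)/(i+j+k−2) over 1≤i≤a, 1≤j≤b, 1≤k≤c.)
PP(3, 9, 4) = 13026013

Evaluate the triple product over i = 1..3, j = 1..9, k = 1..4. The factors are (2/1) · (3/2) · (4/3) · (5/4) · (3/2) · (4/3) · (5/4) · (6/5) · … (108 factors total). The numerators and denominators telescope so the product is an integer; carrying out the multiplication exactly gives PP(3, 9, 4) = 13026013.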